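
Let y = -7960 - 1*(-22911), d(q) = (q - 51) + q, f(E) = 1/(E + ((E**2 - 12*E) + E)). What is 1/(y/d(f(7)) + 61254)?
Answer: 1073/65411571 ≈ 1.6404e-5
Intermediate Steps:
f(E) = 1/(E**2 - 10*E) (f(E) = 1/(E + (E**2 - 11*E)) = 1/(E**2 - 10*E))
d(q) = -51 + 2*q (d(q) = (-51 + q) + q = -51 + 2*q)
y = 14951 (y = -7960 + 22911 = 14951)
1/(y/d(f(7)) + 61254) = 1/(14951/(-51 + 2*(1/(7*(-10 + 7)))) + 61254) = 1/(14951/(-51 + 2*((1/7)/(-3))) + 61254) = 1/(14951/(-51 + 2*((1/7)*(-1/3))) + 61254) = 1/(14951/(-51 + 2*(-1/21)) + 61254) = 1/(14951/(-51 - 2/21) + 61254) = 1/(14951/(-1073/21) + 61254) = 1/(14951*(-21/1073) + 61254) = 1/(-313971/1073 + 61254) = 1/(65411571/1073) = 1073/65411571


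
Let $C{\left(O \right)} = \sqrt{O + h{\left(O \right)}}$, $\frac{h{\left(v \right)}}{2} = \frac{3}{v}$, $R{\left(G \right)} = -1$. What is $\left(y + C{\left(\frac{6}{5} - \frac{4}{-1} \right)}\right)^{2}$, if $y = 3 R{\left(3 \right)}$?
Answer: $\frac{\left(195 - \sqrt{26845}\right)^{2}}{4225} \approx 0.22974$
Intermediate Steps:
$h{\left(v \right)} = \frac{6}{v}$ ($h{\left(v \right)} = 2 \frac{3}{v} = \frac{6}{v}$)
$C{\left(O \right)} = \sqrt{O + \frac{6}{O}}$
$y = -3$ ($y = 3 \left(-1\right) = -3$)
$\left(y + C{\left(\frac{6}{5} - \frac{4}{-1} \right)}\right)^{2} = \left(-3 + \sqrt{\left(\frac{6}{5} - \frac{4}{-1}\right) + \frac{6}{\frac{6}{5} - \frac{4}{-1}}}\right)^{2} = \left(-3 + \sqrt{\left(6 \cdot \frac{1}{5} - -4\right) + \frac{6}{6 \cdot \frac{1}{5} - -4}}\right)^{2} = \left(-3 + \sqrt{\left(\frac{6}{5} + 4\right) + \frac{6}{\frac{6}{5} + 4}}\right)^{2} = \left(-3 + \sqrt{\frac{26}{5} + \frac{6}{\frac{26}{5}}}\right)^{2} = \left(-3 + \sqrt{\frac{26}{5} + 6 \cdot \frac{5}{26}}\right)^{2} = \left(-3 + \sqrt{\frac{26}{5} + \frac{15}{13}}\right)^{2} = \left(-3 + \sqrt{\frac{413}{65}}\right)^{2} = \left(-3 + \frac{\sqrt{26845}}{65}\right)^{2}$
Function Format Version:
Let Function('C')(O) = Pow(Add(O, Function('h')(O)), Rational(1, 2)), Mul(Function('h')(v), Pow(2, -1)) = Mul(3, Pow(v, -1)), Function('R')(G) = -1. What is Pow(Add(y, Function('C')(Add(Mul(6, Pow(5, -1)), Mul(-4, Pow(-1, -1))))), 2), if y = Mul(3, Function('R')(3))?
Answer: Mul(Rational(1, 4225), Pow(Add(195, Mul(-1, Pow(26845, Rational(1, 2)))), 2)) ≈ 0.22974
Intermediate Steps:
Function('h')(v) = Mul(6, Pow(v, -1)) (Function('h')(v) = Mul(2, Mul(3, Pow(v, -1))) = Mul(6, Pow(v, -1)))
Function('C')(O) = Pow(Add(O, Mul(6, Pow(O, -1))), Rational(1, 2))
y = -3 (y = Mul(3, -1) = -3)
Pow(Add(y, Function('C')(Add(Mul(6, Pow(5, -1)), Mul(-4, Pow(-1, -1))))), 2) = Pow(Add(-3, Pow(Add(Add(Mul(6, Pow(5, -1)), Mul(-4, Pow(-1, -1))), Mul(6, Pow(Add(Mul(6, Pow(5, -1)), Mul(-4, Pow(-1, -1))), -1))), Rational(1, 2))), 2) = Pow(Add(-3, Pow(Add(Add(Mul(6, Rational(1, 5)), Mul(-4, -1)), Mul(6, Pow(Add(Mul(6, Rational(1, 5)), Mul(-4, -1)), -1))), Rational(1, 2))), 2) = Pow(Add(-3, Pow(Add(Add(Rational(6, 5), 4), Mul(6, Pow(Add(Rational(6, 5), 4), -1))), Rational(1, 2))), 2) = Pow(Add(-3, Pow(Add(Rational(26, 5), Mul(6, Pow(Rational(26, 5), -1))), Rational(1, 2))), 2) = Pow(Add(-3, Pow(Add(Rational(26, 5), Mul(6, Rational(5, 26))), Rational(1, 2))), 2) = Pow(Add(-3, Pow(Add(Rational(26, 5), Rational(15, 13)), Rational(1, 2))), 2) = Pow(Add(-3, Pow(Rational(413, 65), Rational(1, 2))), 2) = Pow(Add(-3, Mul(Rational(1, 65), Pow(26845, Rational(1, 2)))), 2)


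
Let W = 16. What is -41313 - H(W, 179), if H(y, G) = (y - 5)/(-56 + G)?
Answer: -5081510/123 ≈ -41313.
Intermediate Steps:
H(y, G) = (-5 + y)/(-56 + G)
-41313 - H(W, 179) = -41313 - (-5 + 16)/(-56 + 179) = -41313 - 11/123 = -5081510/123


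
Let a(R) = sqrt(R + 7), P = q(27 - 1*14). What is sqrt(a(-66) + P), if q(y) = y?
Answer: sqrt(13 + I*sqrt(59)) ≈ 3.7483 + 1.0246*I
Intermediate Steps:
P = 13 (P = 27 - 1*14 = 27 - 14 = 13)
a(R) = sqrt(7 + R)
sqrt(a(-66) + P) = sqrt(sqrt(7 - 66) + 13) = sqrt(sqrt(-59) + 13) = sqrt(I*sqrt(59) + 13) = sqrt(13 + I*sqrt(59))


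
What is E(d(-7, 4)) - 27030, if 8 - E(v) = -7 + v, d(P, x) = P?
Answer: -27008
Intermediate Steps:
E(v) = 15 - v (E(v) = 8 - (-7 + v) = 8 + (7 - v) = 15 - v)
E(d(-7, 4)) - 27030 = (15 - 1*(-7)) - 27030 = (15 + 7) - 27030 = 22 - 27030 = -27008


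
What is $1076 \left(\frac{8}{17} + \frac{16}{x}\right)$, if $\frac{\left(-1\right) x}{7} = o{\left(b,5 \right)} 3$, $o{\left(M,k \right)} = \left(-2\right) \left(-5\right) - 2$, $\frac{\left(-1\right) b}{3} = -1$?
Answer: $\frac{144184}{357} \approx 403.88$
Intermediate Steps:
$b = 3$ ($b = \left(-3\right) \left(-1\right) = 3$)
$o{\left(M,k \right)} = 8$ ($o{\left(M,k \right)} = 10 - 2 = 8$)
$x = -168$ ($x = - 7 \cdot 8 \cdot 3 = \left(-7\right) 24 = -168$)
$1076 \left(\frac{8}{17} + \frac{16}{x}\right) = 1076 \left(\frac{8}{17} + \frac{16}{-168}\right) = 1076 \left(8 \cdot \frac{1}{17} + 16 \left(- \frac{1}{168}\right)\right) = 1076 \left(\frac{8}{17} - \frac{2}{21}\right) = 1076 \cdot \frac{134}{357} = \frac{144184}{357}$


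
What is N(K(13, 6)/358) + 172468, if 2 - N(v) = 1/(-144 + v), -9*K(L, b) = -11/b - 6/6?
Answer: 480120453102/2783791 ≈ 1.7247e+5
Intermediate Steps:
K(L, b) = 1/9 + 11/(9*b) (K(L, b) = -(-11/b - 6/6)/9 = -(-11/b - 6*1/6)/9 = -(-11/b - 1)/9 = -(-1 - 11/b)/9 = 1/9 + 11/(9*b))
N(v) = 2 - 1/(-144 + v)
N(K(13, 6)/358) + 172468 = (-289 + 2*(((1/9)*(11 + 6)/6)/358))/(-144 + ((1/9)*(11 + 6)/6)/358) + 172468 = (-289 + 2*(((1/9)*(1/6)*17)*(1/358)))/(-144 + ((1/9)*(1/6)*17)*(1/358)) + 172468 = (-289 + 2*((17/54)*(1/358)))/(-144 + (17/54)*(1/358)) + 172468 = (-289 + 2*(17/19332))/(-144 + 17/19332) + 172468 = (-289 + 17/9666)/(-2783791/19332) + 172468 = -19332/2783791*(-2793457/9666) + 172468 = 5586914/2783791 + 172468 = 480120453102/2783791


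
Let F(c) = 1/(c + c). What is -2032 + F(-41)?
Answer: -166625/82 ≈ -2032.0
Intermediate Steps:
F(c) = 1/(2*c)
-2032 + F(-41) = -2032 + (1/2)/(-41) = -2032 + (1/2)*(-1/41) = -2032 - 1/82 = -166625/82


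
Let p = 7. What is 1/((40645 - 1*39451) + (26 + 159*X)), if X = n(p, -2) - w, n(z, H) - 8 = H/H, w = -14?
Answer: 1/4877 ≈ 0.00020504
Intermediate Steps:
n(z, H) = 9 (n(z, H) = 8 + H/H = 8 + 1 = 9)
X = 23 (X = 9 - 1*(-14) = 9 + 14 = 23)
1/((40645 - 1*39451) + (26 + 159*X)) = 1/((40645 - 1*39451) + (26 + 159*23)) = 1/((40645 - 39451) + (26 + 3657)) = 1/(1194 + 3683) = 1/4877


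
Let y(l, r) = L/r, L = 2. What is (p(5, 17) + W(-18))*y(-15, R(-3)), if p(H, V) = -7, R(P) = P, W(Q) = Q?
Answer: 50/3 ≈ 16.667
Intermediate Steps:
y(l, r) = 2/r
(p(5, 17) + W(-18))*y(-15, R(-3)) = (-7 - 18)*(2/(-3)) = -50*(-1)/3 = -25*(-⅔) = 50/3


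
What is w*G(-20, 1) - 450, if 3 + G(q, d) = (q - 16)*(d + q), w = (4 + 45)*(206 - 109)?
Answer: 3236343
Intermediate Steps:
w = 4753 (w = 49*97 = 4753)
G(q, d) = -3 + (-16 + q)*(d + q) (G(q, d) = -3 + (q - 16)*(d + q) = -3 + (-16 + q)*(d + q))
w*G(-20, 1) - 450 = 4753*(-3 + (-20)² - 16*1 - 16*(-20) + 1*(-20)) - 450 = 4753*(-3 + 400 - 16 + 320 - 20) - 450 = 4753*681 - 450 = 3236793 - 450 = 3236343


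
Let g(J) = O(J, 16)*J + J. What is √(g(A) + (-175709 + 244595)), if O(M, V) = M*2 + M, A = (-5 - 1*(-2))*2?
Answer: 2*√17247 ≈ 262.66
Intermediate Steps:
A = -6 (A = (-5 + 2)*2 = -3*2 = -6)
O(M, V) = 3*M (O(M, V) = 2*M + M = 3*M)
g(J) = J + 3*J² (g(J) = (3*J)*J + J = 3*J² + J = J + 3*J²)
√(g(A) + (-175709 + 244595)) = √(-6*(1 + 3*(-6)) + (-175709 + 244595)) = √(-6*(1 - 18) + 68886) = √(-6*(-17) + 68886) = √(102 + 68886) = √68988 = 2*√17247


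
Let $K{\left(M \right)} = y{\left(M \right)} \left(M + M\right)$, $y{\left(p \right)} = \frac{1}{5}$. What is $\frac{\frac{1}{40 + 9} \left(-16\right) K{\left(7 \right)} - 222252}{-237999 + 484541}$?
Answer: $- \frac{3889426}{4314485} \approx -0.90148$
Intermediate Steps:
$y{\left(p \right)} = \frac{1}{5}$
$K{\left(M \right)} = \frac{2 M}{5}$ ($K{\left(M \right)} = \frac{M + M}{5} = \frac{2 M}{5}$)
$\frac{\frac{1}{40 + 9} \left(-16\right) K{\left(7 \right)} - 222252}{-237999 + 484541} = \frac{\frac{1}{40 + 9} \left(-16\right) \frac{2}{5} \cdot 7 - 222252}{-237999 + 484541} = \frac{\frac{1}{49} \left(-16\right) \frac{14}{5} - 222252}{246542} = \left(\frac{1}{49} \left(-16\right) \frac{14}{5} - 222252\right) \frac{1}{246542} = \left(\left(- \frac{16}{49}\right) \frac{14}{5} - 222252\right) \frac{1}{246542} = \left(- \frac{32}{35} - 222252\right) \frac{1}{246542} = \left(- \frac{7778852}{35}\right) \frac{1}{246542} = - \frac{3889426}{4314485}$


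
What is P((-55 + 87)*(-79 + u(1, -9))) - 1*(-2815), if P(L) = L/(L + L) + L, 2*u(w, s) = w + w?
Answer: 639/2 ≈ 319.50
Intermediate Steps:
u(w, s) = w (u(w, s) = (w + w)/2 = (2*w)/2 = w)
P(L) = ½ + L (P(L) = L/((2*L)) + L = L*(1/(2*L)) + L = ½ + L)
P((-55 + 87)*(-79 + u(1, -9))) - 1*(-2815) = (½ + (-55 + 87)*(-79 + 1)) - 1*(-2815) = (½ + 32*(-78)) + 2815 = (½ - 2496) + 2815 = -4991/2 + 2815 = 639/2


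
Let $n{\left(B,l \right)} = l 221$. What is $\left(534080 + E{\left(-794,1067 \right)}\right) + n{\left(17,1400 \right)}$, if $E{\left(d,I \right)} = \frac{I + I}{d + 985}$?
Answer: $\frac{161106814}{191} \approx 8.4349 \cdot 10^{5}$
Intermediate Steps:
$n{\left(B,l \right)} = 221 l$
$E{\left(d,I \right)} = \frac{2 I}{985 + d}$
$\left(534080 + E{\left(-794,1067 \right)}\right) + n{\left(17,1400 \right)} = \left(534080 + 2 \cdot 1067 \frac{1}{985 - 794}\right) + 221 \cdot 1400 = \left(534080 + 2 \cdot 1067 \cdot \frac{1}{191}\right) + 309400 = \left(534080 + \frac{2134}{191}\right) + 309400 = \frac{102011414}{191} + 309400 = \frac{161106814}{191}$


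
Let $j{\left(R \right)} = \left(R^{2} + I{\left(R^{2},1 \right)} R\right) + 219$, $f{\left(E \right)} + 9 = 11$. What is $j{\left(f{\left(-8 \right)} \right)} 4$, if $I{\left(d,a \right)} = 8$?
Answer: $956$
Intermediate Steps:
$f{\left(E \right)} = 2$ ($f{\left(E \right)} = -9 + 11 = 2$)
$j{\left(R \right)} = 219 + R^{2} + 8 R$ ($j{\left(R \right)} = \left(R^{2} + 8 R\right) + 219 = 219 + R^{2} + 8 R$)
$j{\left(f{\left(-8 \right)} \right)} 4 = \left(219 + 2^{2} + 8 \cdot 2\right) 4 = \left(219 + 4 + 16\right) 4 = 239 \cdot 4 = 956$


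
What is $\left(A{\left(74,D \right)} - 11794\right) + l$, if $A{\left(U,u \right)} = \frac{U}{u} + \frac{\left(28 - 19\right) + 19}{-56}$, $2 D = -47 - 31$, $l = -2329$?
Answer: $- \frac{1101781}{78} \approx -14125.0$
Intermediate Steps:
$D = -39$ ($D = \frac{-47 - 31}{2} = \frac{1}{2} \left(-78\right) = -39$)
$A{\left(U,u \right)} = - \frac{1}{2} + \frac{U}{u}$ ($A{\left(U,u \right)} = \frac{U}{u} + \left(9 + 19\right) \left(- \frac{1}{56}\right) = \frac{U}{u} + 28 \left(- \frac{1}{56}\right) = \frac{U}{u} - \frac{1}{2} = - \frac{1}{2} + \frac{U}{u}$)
$\left(A{\left(74,D \right)} - 11794\right) + l = \left(\frac{74 - - \frac{39}{2}}{-39} - 11794\right) - 2329 = \left(- \frac{74 + \frac{39}{2}}{39} - 11794\right) - 2329 = \left(\left(- \frac{1}{39}\right) \frac{187}{2} - 11794\right) - 2329 = \left(- \frac{187}{78} - 11794\right) - 2329 = - \frac{920119}{78} - 2329 = - \frac{1101781}{78}$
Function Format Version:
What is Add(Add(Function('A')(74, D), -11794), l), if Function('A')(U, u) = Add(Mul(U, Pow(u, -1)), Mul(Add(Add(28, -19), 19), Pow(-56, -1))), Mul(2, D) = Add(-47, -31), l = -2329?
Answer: Rational(-1101781, 78) ≈ -14125.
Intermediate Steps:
D = -39 (D = Mul(Rational(1, 2), Add(-47, -31)) = Mul(Rational(1, 2), -78) = -39)
Function('A')(U, u) = Add(Rational(-1, 2), Mul(U, Pow(u, -1))) (Function('A')(U, u) = Add(Mul(U, Pow(u, -1)), Mul(Add(9, 19), Rational(-1, 56))) = Add(Mul(U, Pow(u, -1)), Mul(28, Rational(-1, 56))) = Add(Mul(U, Pow(u, -1)), Rational(-1, 2)) = Add(Rational(-1, 2), Mul(U, Pow(u, -1))))
Add(Add(Function('A')(74, D), -11794), l) = Add(Add(Mul(Pow(-39, -1), Add(74, Mul(Rational(-1, 2), -39))), -11794), -2329) = Add(Add(Mul(Rational(-1, 39), Add(74, Rational(39, 2))), -11794), -2329) = Add(Add(Mul(Rational(-1, 39), Rational(187, 2)), -11794), -2329) = Add(Add(Rational(-187, 78), -11794), -2329) = Add(Rational(-920119, 78), -2329) = Rational(-1101781, 78)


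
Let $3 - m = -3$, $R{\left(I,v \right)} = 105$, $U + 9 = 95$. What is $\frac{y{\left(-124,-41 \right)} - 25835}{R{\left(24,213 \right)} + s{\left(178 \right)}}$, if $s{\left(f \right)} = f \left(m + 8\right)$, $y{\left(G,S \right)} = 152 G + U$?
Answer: $- \frac{6371}{371} \approx -17.173$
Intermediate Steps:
$U = 86$ ($U = -9 + 95 = 86$)
$y{\left(G,S \right)} = 86 + 152 G$ ($y{\left(G,S \right)} = 152 G + 86 = 86 + 152 G$)
$m = 6$ ($m = 3 - -3 = 3 + 3 = 6$)
$s{\left(f \right)} = 14 f$ ($s{\left(f \right)} = f \left(6 + 8\right) = f 14 = 14 f$)
$\frac{y{\left(-124,-41 \right)} - 25835}{R{\left(24,213 \right)} + s{\left(178 \right)}} = \frac{\left(86 + 152 \left(-124\right)\right) - 25835}{105 + 14 \cdot 178} = \frac{\left(86 - 18848\right) - 25835}{105 + 2492} = \frac{-18762 - 25835}{2597} = \left(-44597\right) \frac{1}{2597} = - \frac{6371}{371}$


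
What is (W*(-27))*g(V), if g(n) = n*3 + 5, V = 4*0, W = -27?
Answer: 3645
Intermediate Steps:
V = 0
g(n) = 5 + 3*n (g(n) = 3*n + 5 = 5 + 3*n)
(W*(-27))*g(V) = (-27*(-27))*(5 + 3*0) = 729*(5 + 0) = 729*5 = 3645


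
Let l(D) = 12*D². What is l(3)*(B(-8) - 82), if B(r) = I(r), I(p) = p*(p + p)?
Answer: 4968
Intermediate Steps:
I(p) = 2*p² (I(p) = p*(2*p) = 2*p²)
B(r) = 2*r²
l(3)*(B(-8) - 82) = (12*3²)*(2*(-8)² - 82) = (12*9)*(2*64 - 82) = 108*(128 - 82) = 108*46 = 4968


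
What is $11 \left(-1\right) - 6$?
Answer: $-17$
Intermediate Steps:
$11 \left(-1\right) - 6 = -11 - 6 = -17$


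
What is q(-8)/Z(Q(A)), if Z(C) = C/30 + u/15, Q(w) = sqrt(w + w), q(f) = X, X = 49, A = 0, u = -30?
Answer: -49/2 ≈ -24.500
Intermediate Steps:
q(f) = 49
Q(w) = sqrt(2)*sqrt(w) (Q(w) = sqrt(2*w) = sqrt(2)*sqrt(w))
Z(C) = -2 + C/30 (Z(C) = C/30 - 30/15 = C*(1/30) - 30*1/15 = C/30 - 2 = -2 + C/30)
q(-8)/Z(Q(A)) = 49/(-2 + (sqrt(2)*sqrt(0))/30) = 49/(-2 + (sqrt(2)*0)/30) = 49/(-2 + (1/30)*0) = 49/(-2 + 0) = 49/(-2) = 49*(-1/2) = -49/2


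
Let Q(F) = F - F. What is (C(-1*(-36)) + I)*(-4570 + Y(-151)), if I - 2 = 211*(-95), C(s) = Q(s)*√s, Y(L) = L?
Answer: 94623003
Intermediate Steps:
Q(F) = 0
C(s) = 0 (C(s) = 0*√s = 0)
I = -20043 (I = 2 + 211*(-95) = 2 - 20045 = -20043)
(C(-1*(-36)) + I)*(-4570 + Y(-151)) = (0 - 20043)*(-4570 - 151) = -20043*(-4721) = 94623003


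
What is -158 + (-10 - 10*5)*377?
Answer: -22778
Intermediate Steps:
-158 + (-10 - 10*5)*377 = -158 + (-10 - 50)*377 = -158 - 60*377 = -158 - 22620 = -22778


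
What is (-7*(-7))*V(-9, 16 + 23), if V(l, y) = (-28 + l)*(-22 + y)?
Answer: -30821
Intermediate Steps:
(-7*(-7))*V(-9, 16 + 23) = (-7*(-7))*(616 - 28*(16 + 23) - 22*(-9) - 9*(16 + 23)) = 49*(616 - 28*39 + 198 - 9*39) = 49*(616 - 1092 + 198 - 351) = 49*(-629) = -30821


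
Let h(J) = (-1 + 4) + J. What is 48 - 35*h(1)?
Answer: -92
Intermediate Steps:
h(J) = 3 + J
48 - 35*h(1) = 48 - 35*(3 + 1) = 48 - 35*4 = 48 - 140 = -92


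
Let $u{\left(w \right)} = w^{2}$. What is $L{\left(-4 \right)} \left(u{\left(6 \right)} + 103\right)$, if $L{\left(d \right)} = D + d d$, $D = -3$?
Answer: $1807$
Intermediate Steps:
$L{\left(d \right)} = -3 + d^{2}$ ($L{\left(d \right)} = -3 + d d = -3 + d^{2}$)
$L{\left(-4 \right)} \left(u{\left(6 \right)} + 103\right) = \left(-3 + \left(-4\right)^{2}\right) \left(6^{2} + 103\right) = \left(-3 + 16\right) \left(36 + 103\right) = 13 \cdot 139 = 1807$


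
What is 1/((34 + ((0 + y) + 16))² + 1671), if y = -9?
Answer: 1/3352 ≈ 0.00029833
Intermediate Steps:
1/((34 + ((0 + y) + 16))² + 1671) = 1/((34 + ((0 - 9) + 16))² + 1671) = 1/((34 + (-9 + 16))² + 1671) = 1/((34 + 7)² + 1671) = 1/(41² + 1671) = 1/(1681 + 1671) = 1/3352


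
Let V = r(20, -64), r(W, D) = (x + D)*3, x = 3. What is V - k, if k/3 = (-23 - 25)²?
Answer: -7095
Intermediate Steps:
k = 6912 (k = 3*(-23 - 25)² = 3*(-48)² = 3*2304 = 6912)
r(W, D) = 9 + 3*D (r(W, D) = (3 + D)*3 = 9 + 3*D)
V = -183 (V = 9 + 3*(-64) = 9 - 192 = -183)
V - k = -183 - 1*6912 = -183 - 6912 = -7095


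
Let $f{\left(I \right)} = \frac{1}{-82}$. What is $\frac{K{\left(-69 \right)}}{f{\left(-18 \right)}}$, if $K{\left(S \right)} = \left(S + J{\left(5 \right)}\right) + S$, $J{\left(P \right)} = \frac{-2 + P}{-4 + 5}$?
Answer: $11070$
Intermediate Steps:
$J{\left(P \right)} = -2 + P$ ($J{\left(P \right)} = \frac{-2 + P}{1} = \left(-2 + P\right) 1 = -2 + P$)
$f{\left(I \right)} = - \frac{1}{82}$
$K{\left(S \right)} = 3 + 2 S$ ($K{\left(S \right)} = \left(S + \left(-2 + 5\right)\right) + S = \left(S + 3\right) + S = \left(3 + S\right) + S = 3 + 2 S$)
$\frac{K{\left(-69 \right)}}{f{\left(-18 \right)}} = \frac{3 + 2 \left(-69\right)}{- \frac{1}{82}} = \left(3 - 138\right) \left(-82\right) = \left(-135\right) \left(-82\right) = 11070$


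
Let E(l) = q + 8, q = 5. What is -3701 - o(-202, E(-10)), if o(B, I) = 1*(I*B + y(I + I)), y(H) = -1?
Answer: -1074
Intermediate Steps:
E(l) = 13 (E(l) = 5 + 8 = 13)
o(B, I) = -1 + B*I (o(B, I) = 1*(I*B - 1) = 1*(B*I - 1) = 1*(-1 + B*I) = -1 + B*I)
-3701 - o(-202, E(-10)) = -3701 - (-1 - 202*13) = -3701 - (-1 - 2626) = -3701 - 1*(-2627) = -3701 + 2627 = -1074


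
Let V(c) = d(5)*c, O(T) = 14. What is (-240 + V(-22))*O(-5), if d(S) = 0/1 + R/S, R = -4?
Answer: -15568/5 ≈ -3113.6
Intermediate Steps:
d(S) = -4/S (d(S) = 0/1 - 4/S = 0*1 - 4/S = 0 - 4/S = -4/S)
V(c) = -4*c/5 (V(c) = (-4/5)*c = (-4*1/5)*c = -4*c/5)
(-240 + V(-22))*O(-5) = (-240 - 4/5*(-22))*14 = (-240 + 88/5)*14 = -1112/5*14 = -15568/5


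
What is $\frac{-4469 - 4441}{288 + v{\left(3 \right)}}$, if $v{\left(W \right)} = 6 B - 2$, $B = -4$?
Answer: $- \frac{4455}{131} \approx -34.008$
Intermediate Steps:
$v{\left(W \right)} = -26$ ($v{\left(W \right)} = 6 \left(-4\right) - 2 = -24 - 2 = -26$)
$\frac{-4469 - 4441}{288 + v{\left(3 \right)}} = \frac{-4469 - 4441}{288 - 26} = - \frac{8910}{262} = \left(-8910\right) \frac{1}{262} = - \frac{4455}{131}$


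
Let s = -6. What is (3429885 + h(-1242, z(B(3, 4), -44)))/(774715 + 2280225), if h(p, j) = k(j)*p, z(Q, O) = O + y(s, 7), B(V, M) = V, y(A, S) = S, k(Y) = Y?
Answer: 3475839/3054940 ≈ 1.1378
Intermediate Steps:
z(Q, O) = 7 + O (z(Q, O) = O + 7 = 7 + O)
h(p, j) = j*p
(3429885 + h(-1242, z(B(3, 4), -44)))/(774715 + 2280225) = (3429885 + (7 - 44)*(-1242))/(774715 + 2280225) = (3429885 - 37*(-1242))/3054940 = (3429885 + 45954)*(1/3054940) = 3475839*(1/3054940) = 3475839/3054940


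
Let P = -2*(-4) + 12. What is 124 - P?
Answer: 104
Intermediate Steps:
P = 20 (P = 8 + 12 = 20)
124 - P = 124 - 1*20 = 124 - 20 = 104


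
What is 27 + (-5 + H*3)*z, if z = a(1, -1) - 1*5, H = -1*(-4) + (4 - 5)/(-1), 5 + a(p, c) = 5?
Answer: -23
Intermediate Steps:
a(p, c) = 0 (a(p, c) = -5 + 5 = 0)
H = 5 (H = 4 - 1*(-1) = 4 + 1 = 5)
z = -5 (z = 0 - 1*5 = 0 - 5 = -5)
27 + (-5 + H*3)*z = 27 + (-5 + 5*3)*(-5) = 27 + (-5 + 15)*(-5) = 27 + 10*(-5) = 27 - 50 = -23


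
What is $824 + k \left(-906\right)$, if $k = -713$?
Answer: $646802$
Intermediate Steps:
$824 + k \left(-906\right) = 824 - -645978 = 824 + 645978 = 646802$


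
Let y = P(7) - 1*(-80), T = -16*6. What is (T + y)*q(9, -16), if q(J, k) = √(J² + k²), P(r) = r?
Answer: -9*√337 ≈ -165.22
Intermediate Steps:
T = -96
y = 87 (y = 7 - 1*(-80) = 7 + 80 = 87)
(T + y)*q(9, -16) = (-96 + 87)*√(9² + (-16)²) = -9*√(81 + 256) = -9*√337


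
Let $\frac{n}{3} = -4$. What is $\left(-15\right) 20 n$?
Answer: $3600$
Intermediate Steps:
$n = -12$ ($n = 3 \left(-4\right) = -12$)
$\left(-15\right) 20 n = \left(-15\right) 20 \left(-12\right) = \left(-300\right) \left(-12\right) = 3600$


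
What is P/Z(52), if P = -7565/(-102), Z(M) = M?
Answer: 445/312 ≈ 1.4263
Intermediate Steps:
P = 445/6 (P = -7565*(-1/102) = 445/6 ≈ 74.167)
P/Z(52) = (445/6)/52 = (445/6)*(1/52) = 445/312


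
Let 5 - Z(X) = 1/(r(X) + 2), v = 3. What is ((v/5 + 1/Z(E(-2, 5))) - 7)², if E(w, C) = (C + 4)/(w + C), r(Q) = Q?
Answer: 552049/14400 ≈ 38.337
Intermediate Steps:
E(w, C) = (4 + C)/(C + w)
Z(X) = 5 - 1/(2 + X) (Z(X) = 5 - 1/(X + 2) = 5 - 1/(2 + X))
((v/5 + 1/Z(E(-2, 5))) - 7)² = ((3/5 + 1/((9 + 5*((4 + 5)/(5 - 2)))/(2 + (4 + 5)/(5 - 2)))) - 7)² = ((3*(⅕) + 1/((9 + 5*(9/3))/(2 + 9/3))) - 7)² = ((⅗ + 1/((9 + 5*((⅓)*9))/(2 + (⅓)*9))) - 7)² = ((⅗ + 1/((9 + 5*3)/(2 + 3))) - 7)² = ((⅗ + 1/((9 + 15)/5)) - 7)² = ((⅗ + 1/((⅕)*24)) - 7)² = ((⅗ + 1/(24/5)) - 7)² = ((⅗ + 1*(5/24)) - 7)² = ((⅗ + 5/24) - 7)² = (97/120 - 7)² = (-743/120)² = 552049/14400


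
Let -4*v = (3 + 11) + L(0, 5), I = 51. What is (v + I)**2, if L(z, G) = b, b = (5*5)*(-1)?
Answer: 46225/16 ≈ 2889.1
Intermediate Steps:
b = -25 (b = 25*(-1) = -25)
L(z, G) = -25
v = 11/4 (v = -((3 + 11) - 25)/4 = -(14 - 25)/4 = -1/4*(-11) = 11/4 ≈ 2.7500)
(v + I)**2 = (11/4 + 51)**2 = (215/4)**2 = 46225/16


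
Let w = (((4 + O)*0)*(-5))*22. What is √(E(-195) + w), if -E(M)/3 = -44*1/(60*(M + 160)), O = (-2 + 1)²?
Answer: I*√77/35 ≈ 0.25071*I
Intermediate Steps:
O = 1 (O = (-1)² = 1)
E(M) = 132/(9600 + 60*M) (E(M) = -(-132)/(60*(M + 160)) = -(-132)/(60*(160 + M)) = -(-132)/(9600 + 60*M) = 132/(9600 + 60*M))
w = 0 (w = (((4 + 1)*0)*(-5))*22 = ((5*0)*(-5))*22 = (0*(-5))*22 = 0*22 = 0)
√(E(-195) + w) = √(11/(5*(160 - 195)) + 0) = √((11/5)/(-35) + 0) = √((11/5)*(-1/35) + 0) = √(-11/175 + 0) = √(-11/175) = I*√77/35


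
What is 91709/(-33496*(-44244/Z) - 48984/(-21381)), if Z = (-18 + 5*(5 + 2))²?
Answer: 188893302427/10562197508840 ≈ 0.017884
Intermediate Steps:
Z = 289 (Z = (-18 + 5*7)² = (-18 + 35)² = 17² = 289)
91709/(-33496*(-44244/Z) - 48984/(-21381)) = 91709/(-33496/(289/(-44244)) - 48984/(-21381)) = 91709/(-33496/(289*(-1/44244)) - 48984*(-1/21381)) = 91709/(-33496/(-289/44244) + 16328/7127) = 91709/(-33496*(-44244/289) + 16328/7127) = 91709/(1481997024/289 + 16328/7127) = 91709/(10562197508840/2059703) = 91709*(2059703/10562197508840) = 188893302427/10562197508840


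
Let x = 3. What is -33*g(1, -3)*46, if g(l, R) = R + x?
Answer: 0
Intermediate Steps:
g(l, R) = 3 + R (g(l, R) = R + 3 = 3 + R)
-33*g(1, -3)*46 = -33*(3 - 3)*46 = -33*0*46 = 0*46 = 0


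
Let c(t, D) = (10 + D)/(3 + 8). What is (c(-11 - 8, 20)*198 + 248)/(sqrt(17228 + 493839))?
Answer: 788*sqrt(511067)/511067 ≈ 1.1023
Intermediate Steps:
c(t, D) = 10/11 + D/11 (c(t, D) = (10 + D)/11 = (10 + D)*(1/11) = 10/11 + D/11)
(c(-11 - 8, 20)*198 + 248)/(sqrt(17228 + 493839)) = ((10/11 + (1/11)*20)*198 + 248)/(sqrt(17228 + 493839)) = ((10/11 + 20/11)*198 + 248)/(sqrt(511067)) = ((30/11)*198 + 248)*(sqrt(511067)/511067) = (540 + 248)*(sqrt(511067)/511067) = 788*(sqrt(511067)/511067) = 788*sqrt(511067)/511067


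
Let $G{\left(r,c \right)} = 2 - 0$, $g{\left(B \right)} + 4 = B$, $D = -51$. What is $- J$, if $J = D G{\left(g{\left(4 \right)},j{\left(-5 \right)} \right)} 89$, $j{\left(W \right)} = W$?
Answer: $9078$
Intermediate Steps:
$g{\left(B \right)} = -4 + B$
$G{\left(r,c \right)} = 2$ ($G{\left(r,c \right)} = 2 + 0 = 2$)
$J = -9078$ ($J = \left(-51\right) 2 \cdot 89 = \left(-102\right) 89 = -9078$)
$- J = \left(-1\right) \left(-9078\right) = 9078$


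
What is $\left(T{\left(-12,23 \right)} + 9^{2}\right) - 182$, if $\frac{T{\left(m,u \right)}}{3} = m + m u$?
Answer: $-965$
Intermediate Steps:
$T{\left(m,u \right)} = 3 m + 3 m u$ ($T{\left(m,u \right)} = 3 \left(m + m u\right) = 3 m + 3 m u$)
$\left(T{\left(-12,23 \right)} + 9^{2}\right) - 182 = \left(3 \left(-12\right) \left(1 + 23\right) + 9^{2}\right) - 182 = \left(3 \left(-12\right) 24 + 81\right) - 182 = \left(-864 + 81\right) - 182 = -783 - 182 = -965$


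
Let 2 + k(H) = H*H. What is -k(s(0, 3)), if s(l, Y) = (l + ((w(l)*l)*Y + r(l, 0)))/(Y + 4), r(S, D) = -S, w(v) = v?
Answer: 2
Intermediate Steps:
s(l, Y) = Y*l**2/(4 + Y) (s(l, Y) = (l + ((l*l)*Y - l))/(Y + 4) = (l + (l**2*Y - l))/(4 + Y) = (l + (Y*l**2 - l))/(4 + Y) = (l + (-l + Y*l**2))/(4 + Y) = (Y*l**2)/(4 + Y) = Y*l**2/(4 + Y))
k(H) = -2 + H**2 (k(H) = -2 + H*H = -2 + H**2)
-k(s(0, 3)) = -(-2 + (3*0**2/(4 + 3))**2) = -(-2 + (3*0/7)**2) = -(-2 + (3*0*(1/7))**2) = -(-2 + 0**2) = -(-2 + 0) = -1*(-2) = 2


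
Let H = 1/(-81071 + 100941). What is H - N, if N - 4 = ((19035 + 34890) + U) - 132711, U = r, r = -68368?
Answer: 2923870501/19870 ≈ 1.4715e+5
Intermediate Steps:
U = -68368
H = 1/19870 ≈ 5.0327e-5
N = -147150 (N = 4 + (((19035 + 34890) - 68368) - 132711) = 4 + ((53925 - 68368) - 132711) = 4 + (-14443 - 132711) = 4 - 147154 = -147150)
H - N = 1/19870 - 1*(-147150) = 1/19870 + 147150 = 2923870501/19870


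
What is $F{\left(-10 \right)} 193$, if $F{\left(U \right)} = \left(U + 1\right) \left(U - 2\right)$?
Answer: $20844$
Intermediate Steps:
$F{\left(U \right)} = \left(1 + U\right) \left(-2 + U\right)$
$F{\left(-10 \right)} 193 = \left(-2 + \left(-10\right)^{2} - -10\right) 193 = \left(-2 + 100 + 10\right) 193 = 108 \cdot 193 = 20844$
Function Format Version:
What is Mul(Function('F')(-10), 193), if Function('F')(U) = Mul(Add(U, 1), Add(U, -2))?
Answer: 20844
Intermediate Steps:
Function('F')(U) = Mul(Add(1, U), Add(-2, U))
Mul(Function('F')(-10), 193) = Mul(Add(-2, Pow(-10, 2), Mul(-1, -10)), 193) = Mul(Add(-2, 100, 10), 193) = Mul(108, 193) = 20844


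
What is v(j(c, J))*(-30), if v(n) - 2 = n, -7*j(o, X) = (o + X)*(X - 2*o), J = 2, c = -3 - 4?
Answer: -2820/7 ≈ -402.86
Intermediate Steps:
c = -7
j(o, X) = -(X + o)*(X - 2*o)/7 (j(o, X) = -(o + X)*(X - 2*o)/7 = -(X + o)*(X - 2*o)/7)
v(n) = 2 + n
v(j(c, J))*(-30) = (2 + (-⅐*2² + (2/7)*(-7)² + (⅐)*2*(-7)))*(-30) = (2 + (-⅐*4 + (2/7)*49 - 2))*(-30) = (2 + (-4/7 + 14 - 2))*(-30) = (2 + 80/7)*(-30) = (94/7)*(-30) = -2820/7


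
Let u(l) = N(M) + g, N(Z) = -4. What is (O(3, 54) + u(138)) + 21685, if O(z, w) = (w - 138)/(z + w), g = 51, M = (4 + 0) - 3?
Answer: 412880/19 ≈ 21731.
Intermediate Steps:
M = 1 (M = 4 - 3 = 1)
O(z, w) = (-138 + w)/(w + z)
u(l) = 47 (u(l) = -4 + 51 = 47)
(O(3, 54) + u(138)) + 21685 = ((-138 + 54)/(54 + 3) + 47) + 21685 = (-84/57 + 47) + 21685 = ((1/57)*(-84) + 47) + 21685 = (-28/19 + 47) + 21685 = 865/19 + 21685 = 412880/19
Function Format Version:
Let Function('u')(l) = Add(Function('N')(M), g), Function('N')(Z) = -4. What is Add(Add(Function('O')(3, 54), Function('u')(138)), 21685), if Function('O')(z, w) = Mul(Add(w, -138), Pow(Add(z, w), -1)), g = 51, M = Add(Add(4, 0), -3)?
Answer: Rational(412880, 19) ≈ 21731.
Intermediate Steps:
M = 1 (M = Add(4, -3) = 1)
Function('O')(z, w) = Mul(Pow(Add(w, z), -1), Add(-138, w)) (Function('O')(z, w) = Mul(Add(-138, w), Pow(Add(w, z), -1)) = Mul(Pow(Add(w, z), -1), Add(-138, w)))
Function('u')(l) = 47 (Function('u')(l) = Add(-4, 51) = 47)
Add(Add(Function('O')(3, 54), Function('u')(138)), 21685) = Add(Add(Mul(Pow(Add(54, 3), -1), Add(-138, 54)), 47), 21685) = Add(Add(Mul(Pow(57, -1), -84), 47), 21685) = Add(Add(Mul(Rational(1, 57), -84), 47), 21685) = Add(Add(Rational(-28, 19), 47), 21685) = Add(Rational(865, 19), 21685) = Rational(412880, 19)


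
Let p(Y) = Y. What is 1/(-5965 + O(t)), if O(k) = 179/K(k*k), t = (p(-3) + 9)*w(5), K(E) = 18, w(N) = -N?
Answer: -18/107191 ≈ -0.00016792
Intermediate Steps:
t = -30 (t = (-3 + 9)*(-1*5) = 6*(-5) = -30)
O(k) = 179/18
1/(-5965 + O(t)) = 1/(-5965 + 179/18) = 1/(-107191/18) = -18/107191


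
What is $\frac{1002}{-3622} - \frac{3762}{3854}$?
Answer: $- \frac{4371918}{3489797} \approx -1.2528$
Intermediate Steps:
$\frac{1002}{-3622} - \frac{3762}{3854} = 1002 \left(- \frac{1}{3622}\right) - \frac{1881}{1927} = - \frac{501}{1811} - \frac{1881}{1927} = - \frac{4371918}{3489797}$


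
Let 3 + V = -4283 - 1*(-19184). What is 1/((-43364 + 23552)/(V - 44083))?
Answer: 2245/1524 ≈ 1.4731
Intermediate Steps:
V = 14898 (V = -3 + (-4283 - 1*(-19184)) = -3 + (-4283 + 19184) = -3 + 14901 = 14898)
1/((-43364 + 23552)/(V - 44083)) = 1/((-43364 + 23552)/(14898 - 44083)) = 1/(-19812/(-29185)) = 1/(-19812*(-1/29185)) = 1/(1524/2245) = 2245/1524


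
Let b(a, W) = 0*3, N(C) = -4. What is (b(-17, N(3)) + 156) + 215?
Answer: 371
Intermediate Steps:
b(a, W) = 0
(b(-17, N(3)) + 156) + 215 = (0 + 156) + 215 = 156 + 215 = 371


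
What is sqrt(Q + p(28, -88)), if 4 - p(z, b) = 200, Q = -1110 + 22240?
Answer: 3*sqrt(2326) ≈ 144.69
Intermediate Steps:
Q = 21130
p(z, b) = -196 (p(z, b) = 4 - 1*200 = 4 - 200 = -196)
sqrt(Q + p(28, -88)) = sqrt(21130 - 196) = sqrt(20934) = 3*sqrt(2326)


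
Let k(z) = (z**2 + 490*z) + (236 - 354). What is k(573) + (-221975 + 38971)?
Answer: 425977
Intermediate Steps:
k(z) = -118 + z**2 + 490*z (k(z) = (z**2 + 490*z) - 118 = -118 + z**2 + 490*z)
k(573) + (-221975 + 38971) = (-118 + 573**2 + 490*573) + (-221975 + 38971) = (-118 + 328329 + 280770) - 183004 = 608981 - 183004 = 425977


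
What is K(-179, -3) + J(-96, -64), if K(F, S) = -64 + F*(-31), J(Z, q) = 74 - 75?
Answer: 5484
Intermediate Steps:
J(Z, q) = -1
K(F, S) = -64 - 31*F
K(-179, -3) + J(-96, -64) = (-64 - 31*(-179)) - 1 = (-64 + 5549) - 1 = 5485 - 1 = 5484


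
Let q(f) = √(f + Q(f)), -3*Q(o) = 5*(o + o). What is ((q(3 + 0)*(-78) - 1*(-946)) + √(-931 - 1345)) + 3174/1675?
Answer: 1587724/1675 - 78*I*√7 + 2*I*√569 ≈ 947.89 - 158.66*I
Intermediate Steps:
Q(o) = -10*o/3 (Q(o) = -5*(o + o)/3 = -5*2*o/3 = -10*o/3)
q(f) = √21*√(-f)/3 (q(f) = √(f - 10*f/3) = √(-7*f/3) = √21*√(-f)/3)
((q(3 + 0)*(-78) - 1*(-946)) + √(-931 - 1345)) + 3174/1675 = (((√21*√(-(3 + 0))/3)*(-78) - 1*(-946)) + √(-931 - 1345)) + 3174/1675 = (((√21*√(-1*3)/3)*(-78) + 946) + √(-2276)) + 3174*(1/1675) = (((√21*√(-3)/3)*(-78) + 946) + 2*I*√569) + 3174/1675 = (((√21*(I*√3)/3)*(-78) + 946) + 2*I*√569) + 3174/1675 = (((I*√7)*(-78) + 946) + 2*I*√569) + 3174/1675 = ((-78*I*√7 + 946) + 2*I*√569) + 3174/1675 = ((946 - 78*I*√7) + 2*I*√569) + 3174/1675 = (946 - 78*I*√7 + 2*I*√569) + 3174/1675 = 1587724/1675 - 78*I*√7 + 2*I*√569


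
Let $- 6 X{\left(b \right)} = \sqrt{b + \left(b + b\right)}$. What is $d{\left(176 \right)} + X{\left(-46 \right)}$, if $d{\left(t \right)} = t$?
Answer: $176 - \frac{i \sqrt{138}}{6} \approx 176.0 - 1.9579 i$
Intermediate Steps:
$X{\left(b \right)} = - \frac{\sqrt{3} \sqrt{b}}{6}$ ($X{\left(b \right)} = - \frac{\sqrt{b + \left(b + b\right)}}{6} = - \frac{\sqrt{b + 2 b}}{6} = - \frac{\sqrt{3 b}}{6} = - \frac{\sqrt{3} \sqrt{b}}{6}$)
$d{\left(176 \right)} + X{\left(-46 \right)} = 176 - \frac{\sqrt{3} \sqrt{-46}}{6} = 176 - \frac{\sqrt{3} i \sqrt{46}}{6} = 176 - \frac{i \sqrt{138}}{6}$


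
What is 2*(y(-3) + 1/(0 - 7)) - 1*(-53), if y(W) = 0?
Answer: 369/7 ≈ 52.714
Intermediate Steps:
2*(y(-3) + 1/(0 - 7)) - 1*(-53) = 2*(0 + 1/(0 - 7)) - 1*(-53) = 2*(0 + 1/(-7)) + 53 = 2*(0 - 1/7) + 53 = 2*(-1/7) + 53 = -2/7 + 53 = 369/7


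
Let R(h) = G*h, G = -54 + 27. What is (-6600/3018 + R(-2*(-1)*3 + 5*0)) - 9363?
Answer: -4792175/503 ≈ -9527.2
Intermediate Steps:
G = -27
R(h) = -27*h
(-6600/3018 + R(-2*(-1)*3 + 5*0)) - 9363 = (-6600/3018 - 27*(-2*(-1)*3 + 5*0)) - 9363 = (-6600*1/3018 - 27*(2*3 + 0)) - 9363 = (-1100/503 - 27*(6 + 0)) - 9363 = (-1100/503 - 27*6) - 9363 = (-1100/503 - 162) - 9363 = -82586/503 - 9363 = -4792175/503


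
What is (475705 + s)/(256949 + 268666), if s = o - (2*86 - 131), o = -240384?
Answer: 47056/105123 ≈ 0.44763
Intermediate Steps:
s = -240425 (s = -240384 - (2*86 - 131) = -240384 - (172 - 131) = -240384 - 1*41 = -240384 - 41 = -240425)
(475705 + s)/(256949 + 268666) = (475705 - 240425)/(256949 + 268666) = 235280/525615 = 235280*(1/525615) = 47056/105123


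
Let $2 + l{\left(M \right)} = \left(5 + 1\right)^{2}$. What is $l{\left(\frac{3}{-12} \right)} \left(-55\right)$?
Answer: $-1870$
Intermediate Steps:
$l{\left(M \right)} = 34$ ($l{\left(M \right)} = -2 + \left(5 + 1\right)^{2} = -2 + 6^{2} = -2 + 36 = 34$)
$l{\left(\frac{3}{-12} \right)} \left(-55\right) = 34 \left(-55\right) = -1870$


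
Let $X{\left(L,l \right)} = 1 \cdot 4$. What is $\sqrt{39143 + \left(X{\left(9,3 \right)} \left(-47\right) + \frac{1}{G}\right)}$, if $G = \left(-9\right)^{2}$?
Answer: $\frac{2 \sqrt{788839}}{9} \approx 197.37$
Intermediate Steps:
$X{\left(L,l \right)} = 4$
$G = 81$
$\sqrt{39143 + \left(X{\left(9,3 \right)} \left(-47\right) + \frac{1}{G}\right)} = \sqrt{39143 + \left(4 \left(-47\right) + \frac{1}{81}\right)} = \sqrt{39143 + \left(-188 + \frac{1}{81}\right)} = \sqrt{39143 - \frac{15227}{81}} = \sqrt{\frac{3155356}{81}} = \frac{2 \sqrt{788839}}{9}$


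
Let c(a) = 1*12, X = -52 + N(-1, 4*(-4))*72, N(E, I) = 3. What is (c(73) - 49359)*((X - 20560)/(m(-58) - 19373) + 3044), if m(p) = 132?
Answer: -2891240730000/19241 ≈ -1.5026e+8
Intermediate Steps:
X = 164 (X = -52 + 3*72 = -52 + 216 = 164)
c(a) = 12
(c(73) - 49359)*((X - 20560)/(m(-58) - 19373) + 3044) = (12 - 49359)*((164 - 20560)/(132 - 19373) + 3044) = -49347*(-20396/(-19241) + 3044) = -49347*(-20396*(-1/19241) + 3044) = -49347*(20396/19241 + 3044) = -49347*58590000/19241 = -2891240730000/19241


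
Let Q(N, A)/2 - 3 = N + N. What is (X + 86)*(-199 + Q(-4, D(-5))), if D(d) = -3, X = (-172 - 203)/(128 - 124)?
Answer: 6479/4 ≈ 1619.8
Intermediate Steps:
X = -375/4 ≈ -93.750
Q(N, A) = 6 + 4*N (Q(N, A) = 6 + 2*(N + N) = 6 + 2*(2*N) = 6 + 4*N)
(X + 86)*(-199 + Q(-4, D(-5))) = (-375/4 + 86)*(-199 + (6 + 4*(-4))) = -31*(-199 + (6 - 16))/4 = -31*(-199 - 10)/4 = -31/4*(-209) = 6479/4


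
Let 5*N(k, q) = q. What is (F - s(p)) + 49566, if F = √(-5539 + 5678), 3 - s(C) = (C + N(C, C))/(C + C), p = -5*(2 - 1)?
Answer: 247818/5 + √139 ≈ 49575.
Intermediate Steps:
N(k, q) = q/5
p = -5 (p = -5*1 = -5)
s(C) = 12/5 (s(C) = 3 - (C + C/5)/(C + C) = 3 - 6*C/5/(2*C) = 3 - 6*C/5*1/(2*C) = 3 - 1*⅗ = 3 - ⅗ = 12/5)
F = √139 ≈ 11.790
(F - s(p)) + 49566 = (√139 - 1*12/5) + 49566 = (√139 - 12/5) + 49566 = (-12/5 + √139) + 49566 = 247818/5 + √139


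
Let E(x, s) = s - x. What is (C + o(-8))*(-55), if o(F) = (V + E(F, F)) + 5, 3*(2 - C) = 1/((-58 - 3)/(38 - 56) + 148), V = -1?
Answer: -179784/545 ≈ -329.88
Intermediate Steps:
C = 5444/2725 (C = 2 - 1/(3*((-58 - 3)/(38 - 56) + 148)) = 2 - 1/(3*(-61/(-18) + 148)) = 2 - 1/(3*(-61*(-1/18) + 148)) = 2 - 1/(3*(61/18 + 148)) = 2 - 1/(3*2725/18) = 2 - ⅓*18/2725 = 2 - 6/2725 = 5444/2725 ≈ 1.9978)
o(F) = 4 (o(F) = (-1 + (F - F)) + 5 = (-1 + 0) + 5 = -1 + 5 = 4)
(C + o(-8))*(-55) = (5444/2725 + 4)*(-55) = (16344/2725)*(-55) = -179784/545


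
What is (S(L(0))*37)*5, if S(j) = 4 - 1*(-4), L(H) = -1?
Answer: 1480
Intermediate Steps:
S(j) = 8 (S(j) = 4 + 4 = 8)
(S(L(0))*37)*5 = (8*37)*5 = 296*5 = 1480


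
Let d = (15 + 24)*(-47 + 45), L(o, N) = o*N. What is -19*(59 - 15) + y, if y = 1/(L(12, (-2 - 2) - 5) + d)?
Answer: -155497/186 ≈ -836.01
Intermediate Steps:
L(o, N) = N*o
d = -78 (d = 39*(-2) = -78)
y = -1/186 (y = 1/(((-2 - 2) - 5)*12 - 78) = 1/((-4 - 5)*12 - 78) = 1/(-9*12 - 78) = 1/(-108 - 78) = 1/(-186) = -1/186 ≈ -0.0053763)
-19*(59 - 15) + y = -19*(59 - 15) - 1/186 = -19*44 - 1/186 = -836 - 1/186 = -155497/186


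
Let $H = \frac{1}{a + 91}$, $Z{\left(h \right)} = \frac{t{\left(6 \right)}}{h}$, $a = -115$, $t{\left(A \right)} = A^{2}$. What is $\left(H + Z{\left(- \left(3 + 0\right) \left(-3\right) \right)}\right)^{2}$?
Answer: $\frac{9025}{576} \approx 15.668$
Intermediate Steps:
$Z{\left(h \right)} = \frac{36}{h}$ ($Z{\left(h \right)} = \frac{6^{2}}{h} = \frac{36}{h}$)
$H = - \frac{1}{24}$ ($H = \frac{1}{-115 + 91} = \frac{1}{-24} = - \frac{1}{24} \approx -0.041667$)
$\left(H + Z{\left(- \left(3 + 0\right) \left(-3\right) \right)}\right)^{2} = \left(- \frac{1}{24} + \frac{36}{\left(-1\right) \left(3 + 0\right) \left(-3\right)}\right)^{2} = \left(- \frac{1}{24} + \frac{36}{\left(-1\right) 3 \left(-3\right)}\right)^{2} = \left(- \frac{1}{24} + \frac{36}{\left(-1\right) \left(-9\right)}\right)^{2} = \left(- \frac{1}{24} + \frac{36}{9}\right)^{2} = \left(- \frac{1}{24} + 36 \cdot \frac{1}{9}\right)^{2} = \left(- \frac{1}{24} + 4\right)^{2} = \left(\frac{95}{24}\right)^{2} = \frac{9025}{576}$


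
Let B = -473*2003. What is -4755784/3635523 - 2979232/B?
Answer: 6325346336840/3444363565137 ≈ 1.8364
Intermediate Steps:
B = -947419
-4755784/3635523 - 2979232/B = -4755784/3635523 - 2979232/(-947419) = -4755784*1/3635523 - 2979232*(-1/947419) = -4755784/3635523 + 2979232/947419 = 6325346336840/3444363565137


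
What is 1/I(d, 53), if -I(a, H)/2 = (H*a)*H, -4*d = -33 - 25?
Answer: -1/81461 ≈ -1.2276e-5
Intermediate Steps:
d = 29/2 (d = -(-33 - 25)/4 = -¼*(-58) = 29/2 ≈ 14.500)
I(a, H) = -2*a*H² (I(a, H) = -2*H*a*H = -2*a*H²)
1/I(d, 53) = 1/(-2*29/2*53²) = 1/(-2*29/2*2809) = 1/(-81461) = -1/81461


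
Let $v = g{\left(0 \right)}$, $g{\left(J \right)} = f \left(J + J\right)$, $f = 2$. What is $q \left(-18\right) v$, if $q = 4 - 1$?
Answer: $0$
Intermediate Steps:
$q = 3$ ($q = 4 - 1 = 3$)
$g{\left(J \right)} = 4 J$ ($g{\left(J \right)} = 2 \left(J + J\right) = 2 \cdot 2 J = 4 J$)
$v = 0$ ($v = 4 \cdot 0 = 0$)
$q \left(-18\right) v = 3 \left(-18\right) 0 = \left(-54\right) 0 = 0$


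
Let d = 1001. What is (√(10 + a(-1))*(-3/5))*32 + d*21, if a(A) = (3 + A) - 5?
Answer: 21021 - 96*√7/5 ≈ 20970.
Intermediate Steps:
a(A) = -2 + A
(√(10 + a(-1))*(-3/5))*32 + d*21 = (√(10 + (-2 - 1))*(-3/5))*32 + 1001*21 = (√(10 - 3)*(-3*⅕))*32 + 21021 = (√7*(-⅗))*32 + 21021 = -3*√7/5*32 + 21021 = -96*√7/5 + 21021 = 21021 - 96*√7/5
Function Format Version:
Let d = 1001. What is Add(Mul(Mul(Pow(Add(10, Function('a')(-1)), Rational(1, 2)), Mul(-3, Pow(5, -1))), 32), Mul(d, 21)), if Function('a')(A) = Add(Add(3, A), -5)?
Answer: Add(21021, Mul(Rational(-96, 5), Pow(7, Rational(1, 2)))) ≈ 20970.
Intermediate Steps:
Function('a')(A) = Add(-2, A)
Add(Mul(Mul(Pow(Add(10, Function('a')(-1)), Rational(1, 2)), Mul(-3, Pow(5, -1))), 32), Mul(d, 21)) = Add(Mul(Mul(Pow(Add(10, Add(-2, -1)), Rational(1, 2)), Mul(-3, Pow(5, -1))), 32), Mul(1001, 21)) = Add(Mul(Mul(Pow(Add(10, -3), Rational(1, 2)), Mul(-3, Rational(1, 5))), 32), 21021) = Add(Mul(Mul(Pow(7, Rational(1, 2)), Rational(-3, 5)), 32), 21021) = Add(Mul(Mul(Rational(-3, 5), Pow(7, Rational(1, 2))), 32), 21021) = Add(Mul(Rational(-96, 5), Pow(7, Rational(1, 2))), 21021) = Add(21021, Mul(Rational(-96, 5), Pow(7, Rational(1, 2))))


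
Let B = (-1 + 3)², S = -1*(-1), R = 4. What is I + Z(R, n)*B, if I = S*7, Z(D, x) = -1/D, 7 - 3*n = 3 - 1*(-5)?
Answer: 6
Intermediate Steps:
n = -⅓ (n = 7/3 - (3 - 1*(-5))/3 = 7/3 - (3 + 5)/3 = 7/3 - ⅓*8 = 7/3 - 8/3 = -⅓ ≈ -0.33333)
S = 1
B = 4 (B = 2² = 4)
I = 7 (I = 1*7 = 7)
I + Z(R, n)*B = 7 - 1/4*4 = 7 - 1*¼*4 = 7 - ¼*4 = 7 - 1 = 6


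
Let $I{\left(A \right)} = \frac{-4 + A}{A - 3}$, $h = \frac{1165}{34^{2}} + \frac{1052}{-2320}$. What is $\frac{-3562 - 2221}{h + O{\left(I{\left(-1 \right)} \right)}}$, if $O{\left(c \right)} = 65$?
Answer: $- \frac{484673230}{5494109} \approx -88.217$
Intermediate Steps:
$h = \frac{46459}{83810}$ ($h = \frac{1165}{1156} + 1052 \left(- \frac{1}{2320}\right) = 1165 \cdot \frac{1}{1156} - \frac{263}{580} = \frac{1165}{1156} - \frac{263}{580} = \frac{46459}{83810} \approx 0.55434$)
$I{\left(A \right)} = \frac{-4 + A}{-3 + A}$
$\frac{-3562 - 2221}{h + O{\left(I{\left(-1 \right)} \right)}} = \frac{-3562 - 2221}{\frac{46459}{83810} + 65} = - \frac{5783}{\frac{5494109}{83810}} = \left(-5783\right) \frac{83810}{5494109} = - \frac{484673230}{5494109}$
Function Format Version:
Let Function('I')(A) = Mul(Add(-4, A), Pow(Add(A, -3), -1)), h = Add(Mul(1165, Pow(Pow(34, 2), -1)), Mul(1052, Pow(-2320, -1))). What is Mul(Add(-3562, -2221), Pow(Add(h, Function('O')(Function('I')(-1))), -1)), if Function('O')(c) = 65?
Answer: Rational(-484673230, 5494109) ≈ -88.217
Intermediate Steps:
h = Rational(46459, 83810) (h = Add(Mul(1165, Pow(1156, -1)), Mul(1052, Rational(-1, 2320))) = Add(Mul(1165, Rational(1, 1156)), Rational(-263, 580)) = Add(Rational(1165, 1156), Rational(-263, 580)) = Rational(46459, 83810) ≈ 0.55434)
Function('I')(A) = Mul(Pow(Add(-3, A), -1), Add(-4, A)) (Function('I')(A) = Mul(Add(-4, A), Pow(Add(-3, A), -1)) = Mul(Pow(Add(-3, A), -1), Add(-4, A)))
Mul(Add(-3562, -2221), Pow(Add(h, Function('O')(Function('I')(-1))), -1)) = Mul(Add(-3562, -2221), Pow(Add(Rational(46459, 83810), 65), -1)) = Mul(-5783, Pow(Rational(5494109, 83810), -1)) = Mul(-5783, Rational(83810, 5494109)) = Rational(-484673230, 5494109)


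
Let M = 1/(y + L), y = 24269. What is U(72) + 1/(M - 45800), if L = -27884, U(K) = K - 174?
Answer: -16887837717/165567001 ≈ -102.00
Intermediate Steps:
U(K) = -174 + K
M = -1/3615 (M = 1/(24269 - 27884) = 1/(-3615) = -1/3615 ≈ -0.00027663)
U(72) + 1/(M - 45800) = (-174 + 72) + 1/(-1/3615 - 45800) = -102 + 1/(-165567001/3615) = -102 - 3615/165567001 = -16887837717/165567001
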